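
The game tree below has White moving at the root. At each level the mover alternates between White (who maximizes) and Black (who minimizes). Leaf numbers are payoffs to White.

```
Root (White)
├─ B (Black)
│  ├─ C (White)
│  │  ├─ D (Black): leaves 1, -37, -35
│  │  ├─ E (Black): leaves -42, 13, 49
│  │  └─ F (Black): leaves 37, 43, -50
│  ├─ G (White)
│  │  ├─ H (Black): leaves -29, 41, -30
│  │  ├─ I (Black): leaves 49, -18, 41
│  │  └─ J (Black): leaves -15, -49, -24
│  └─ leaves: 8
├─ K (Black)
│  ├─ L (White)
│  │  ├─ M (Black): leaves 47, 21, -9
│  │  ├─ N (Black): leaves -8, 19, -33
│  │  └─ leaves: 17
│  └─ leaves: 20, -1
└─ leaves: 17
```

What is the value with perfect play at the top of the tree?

17

D (Black): min(1, -37, -35) = -37
E (Black): min(-42, 13, 49) = -42
F (Black): min(37, 43, -50) = -50
C (White): max(-37, -42, -50) = -37
H (Black): min(-29, 41, -30) = -30
I (Black): min(49, -18, 41) = -18
J (Black): min(-15, -49, -24) = -49
G (White): max(-30, -18, -49) = -18
B (Black): min(-37, -18, 8) = -37
M (Black): min(47, 21, -9) = -9
N (Black): min(-8, 19, -33) = -33
L (White): max(-9, -33, 17) = 17
K (Black): min(17, 20, -1) = -1
Root (White): max(-37, -1, 17) = 17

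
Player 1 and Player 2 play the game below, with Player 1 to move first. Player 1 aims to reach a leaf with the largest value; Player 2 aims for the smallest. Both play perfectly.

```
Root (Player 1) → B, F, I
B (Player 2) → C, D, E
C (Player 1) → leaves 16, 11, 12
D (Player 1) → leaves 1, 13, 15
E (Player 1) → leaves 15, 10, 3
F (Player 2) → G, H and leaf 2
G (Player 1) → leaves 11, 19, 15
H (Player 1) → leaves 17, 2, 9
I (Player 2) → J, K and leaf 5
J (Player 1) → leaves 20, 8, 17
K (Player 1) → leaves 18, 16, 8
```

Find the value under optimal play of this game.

15

C (Player 1): max(16, 11, 12) = 16
D (Player 1): max(1, 13, 15) = 15
E (Player 1): max(15, 10, 3) = 15
B (Player 2): min(16, 15, 15) = 15
G (Player 1): max(11, 19, 15) = 19
H (Player 1): max(17, 2, 9) = 17
F (Player 2): min(19, 17, 2) = 2
J (Player 1): max(20, 8, 17) = 20
K (Player 1): max(18, 16, 8) = 18
I (Player 2): min(20, 18, 5) = 5
Root (Player 1): max(15, 2, 5) = 15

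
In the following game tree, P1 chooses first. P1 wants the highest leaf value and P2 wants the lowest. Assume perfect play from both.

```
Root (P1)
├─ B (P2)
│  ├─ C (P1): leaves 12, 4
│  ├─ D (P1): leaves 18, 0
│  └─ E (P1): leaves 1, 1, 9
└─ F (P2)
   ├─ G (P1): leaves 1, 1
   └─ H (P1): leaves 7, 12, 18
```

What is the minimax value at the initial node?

9

C (P1): max(12, 4) = 12
D (P1): max(18, 0) = 18
E (P1): max(1, 1, 9) = 9
B (P2): min(12, 18, 9) = 9
G (P1): max(1, 1) = 1
H (P1): max(7, 12, 18) = 18
F (P2): min(1, 18) = 1
Root (P1): max(9, 1) = 9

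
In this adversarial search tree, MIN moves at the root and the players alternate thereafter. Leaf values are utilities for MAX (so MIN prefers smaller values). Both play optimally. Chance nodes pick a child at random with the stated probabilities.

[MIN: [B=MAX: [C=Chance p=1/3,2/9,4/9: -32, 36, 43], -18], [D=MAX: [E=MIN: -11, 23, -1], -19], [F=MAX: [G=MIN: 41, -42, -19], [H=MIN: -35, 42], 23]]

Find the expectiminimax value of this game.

C (Chance): 1/3·-32 + 2/9·36 + 4/9·43 = 16.44
B (MAX): max(16.44, -18) = 16.44
E (MIN): min(-11, 23, -1) = -11
D (MAX): max(-11, -19) = -11
G (MIN): min(41, -42, -19) = -42
H (MIN): min(-35, 42) = -35
F (MAX): max(-42, -35, 23) = 23
Root (MIN): min(16.44, -11, 23) = -11

-11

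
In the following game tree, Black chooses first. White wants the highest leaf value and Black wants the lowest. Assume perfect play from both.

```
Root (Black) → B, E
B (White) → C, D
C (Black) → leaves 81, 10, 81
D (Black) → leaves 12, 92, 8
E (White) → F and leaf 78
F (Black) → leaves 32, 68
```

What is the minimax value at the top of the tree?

C (Black): min(81, 10, 81) = 10
D (Black): min(12, 92, 8) = 8
B (White): max(10, 8) = 10
F (Black): min(32, 68) = 32
E (White): max(32, 78) = 78
Root (Black): min(10, 78) = 10

10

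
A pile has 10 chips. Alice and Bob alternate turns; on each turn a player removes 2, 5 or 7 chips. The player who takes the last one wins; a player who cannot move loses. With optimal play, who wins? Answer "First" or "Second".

Second

Compute winning (W) and losing (L) positions by backward induction:
i:   0  1  2  3  4  5  6  7  8  9 10
     L  L  W  W  L  W  W  W  W  W  L
Position 10 is L, so the second player wins.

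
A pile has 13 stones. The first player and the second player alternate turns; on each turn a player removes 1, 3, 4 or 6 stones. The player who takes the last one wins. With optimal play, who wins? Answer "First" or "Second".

Mark each pile size as W (mover wins) or L (mover loses):
i:   0  1  2  3  4  5  6  7  8  9 10 11 12 13
     L  W  L  W  W  W  W  L  W  L  W  W  W  W
Position 13 is W, so the first player wins.

First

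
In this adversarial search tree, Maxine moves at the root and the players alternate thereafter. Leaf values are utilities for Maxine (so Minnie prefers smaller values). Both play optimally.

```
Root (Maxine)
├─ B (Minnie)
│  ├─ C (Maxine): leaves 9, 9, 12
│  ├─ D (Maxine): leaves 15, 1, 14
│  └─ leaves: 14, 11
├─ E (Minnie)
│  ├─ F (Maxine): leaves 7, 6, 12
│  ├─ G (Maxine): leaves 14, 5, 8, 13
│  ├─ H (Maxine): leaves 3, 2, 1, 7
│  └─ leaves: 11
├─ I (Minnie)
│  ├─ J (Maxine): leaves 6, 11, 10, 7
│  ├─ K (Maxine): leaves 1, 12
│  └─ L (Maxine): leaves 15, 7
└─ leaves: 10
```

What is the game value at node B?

11

C: max(9, 9, 12) = 12
D: max(15, 1, 14) = 15
B: min(12, 15, 14, 11) = 11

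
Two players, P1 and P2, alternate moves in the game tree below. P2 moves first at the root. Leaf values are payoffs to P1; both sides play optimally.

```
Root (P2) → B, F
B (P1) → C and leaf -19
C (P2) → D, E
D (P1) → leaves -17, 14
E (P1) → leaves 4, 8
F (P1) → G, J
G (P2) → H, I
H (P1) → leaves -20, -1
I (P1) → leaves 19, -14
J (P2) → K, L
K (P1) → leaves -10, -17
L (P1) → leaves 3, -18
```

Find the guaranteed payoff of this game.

-1

D (P1): max(-17, 14) = 14
E (P1): max(4, 8) = 8
C (P2): min(14, 8) = 8
B (P1): max(8, -19) = 8
H (P1): max(-20, -1) = -1
I (P1): max(19, -14) = 19
G (P2): min(-1, 19) = -1
K (P1): max(-10, -17) = -10
L (P1): max(3, -18) = 3
J (P2): min(-10, 3) = -10
F (P1): max(-1, -10) = -1
Root (P2): min(8, -1) = -1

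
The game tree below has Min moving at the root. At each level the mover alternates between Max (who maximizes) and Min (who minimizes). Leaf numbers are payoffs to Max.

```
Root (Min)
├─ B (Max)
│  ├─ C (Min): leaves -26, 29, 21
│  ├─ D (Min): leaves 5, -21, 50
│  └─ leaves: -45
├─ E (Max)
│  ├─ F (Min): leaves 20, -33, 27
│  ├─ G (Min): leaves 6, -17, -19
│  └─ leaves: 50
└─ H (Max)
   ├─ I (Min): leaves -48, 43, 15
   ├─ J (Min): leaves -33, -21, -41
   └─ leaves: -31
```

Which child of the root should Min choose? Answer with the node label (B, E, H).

C (Min): min(-26, 29, 21) = -26
D (Min): min(5, -21, 50) = -21
B (Max): max(-26, -21, -45) = -21
F (Min): min(20, -33, 27) = -33
G (Min): min(6, -17, -19) = -19
E (Max): max(-33, -19, 50) = 50
I (Min): min(-48, 43, 15) = -48
J (Min): min(-33, -21, -41) = -41
H (Max): max(-48, -41, -31) = -31
Root (Min): min(-21, 50, -31) = -31
Min picks the child with the lowest value: H (value -31).

H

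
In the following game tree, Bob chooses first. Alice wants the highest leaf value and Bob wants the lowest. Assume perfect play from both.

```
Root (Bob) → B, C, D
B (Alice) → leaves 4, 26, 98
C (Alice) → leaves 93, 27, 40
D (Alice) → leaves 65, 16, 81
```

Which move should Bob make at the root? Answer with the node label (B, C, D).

D

B (Alice): max(4, 26, 98) = 98
C (Alice): max(93, 27, 40) = 93
D (Alice): max(65, 16, 81) = 81
Root (Bob): min(98, 93, 81) = 81
Bob picks the child with the lowest value: D (value 81).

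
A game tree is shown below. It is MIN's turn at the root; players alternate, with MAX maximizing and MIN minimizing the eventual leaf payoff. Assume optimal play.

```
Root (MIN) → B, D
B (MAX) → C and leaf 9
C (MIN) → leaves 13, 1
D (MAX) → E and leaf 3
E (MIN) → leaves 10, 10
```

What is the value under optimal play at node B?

C: min(13, 1) = 1
B: max(1, 9) = 9

9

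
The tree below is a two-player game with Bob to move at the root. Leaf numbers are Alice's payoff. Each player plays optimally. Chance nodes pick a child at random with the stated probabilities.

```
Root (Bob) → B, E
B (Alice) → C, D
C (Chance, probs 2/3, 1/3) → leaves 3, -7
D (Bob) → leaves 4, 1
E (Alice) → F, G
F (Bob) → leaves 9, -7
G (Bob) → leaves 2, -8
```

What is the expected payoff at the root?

C (Chance): 2/3·3 + 1/3·-7 = -0.33
D (Bob): min(4, 1) = 1
B (Alice): max(-0.33, 1) = 1
F (Bob): min(9, -7) = -7
G (Bob): min(2, -8) = -8
E (Alice): max(-7, -8) = -7
Root (Bob): min(1, -7) = -7

-7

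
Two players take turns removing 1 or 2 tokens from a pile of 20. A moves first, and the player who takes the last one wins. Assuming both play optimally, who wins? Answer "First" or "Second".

Mark each pile size as W (mover wins) or L (mover loses):
i:   0  1  2  3  4  5  6  7  8  9 10 11 12 13 14 15 16 17 18 19 20
     L  W  W  L  W  W  L  W  W  L  W  W  L  W  W  L  W  W  L  W  W
Position 20 is W, so the first player wins.

First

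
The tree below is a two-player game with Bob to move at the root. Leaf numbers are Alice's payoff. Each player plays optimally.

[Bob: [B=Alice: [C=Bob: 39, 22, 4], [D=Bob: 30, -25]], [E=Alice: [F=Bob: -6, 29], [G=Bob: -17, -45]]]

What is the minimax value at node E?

-6

F: min(-6, 29) = -6
G: min(-17, -45) = -45
E: max(-6, -45) = -6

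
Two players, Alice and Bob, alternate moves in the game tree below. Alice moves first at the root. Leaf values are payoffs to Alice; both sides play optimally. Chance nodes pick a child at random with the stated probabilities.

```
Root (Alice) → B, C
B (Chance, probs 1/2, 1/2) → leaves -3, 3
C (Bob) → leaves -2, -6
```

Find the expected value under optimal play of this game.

B (Chance): 1/2·-3 + 1/2·3 = 0
C (Bob): min(-2, -6) = -6
Root (Alice): max(0, -6) = 0

0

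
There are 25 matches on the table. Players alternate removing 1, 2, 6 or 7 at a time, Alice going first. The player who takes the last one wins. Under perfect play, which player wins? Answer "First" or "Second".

First

Positions where the player to move wins (W) vs loses (L):
i:   0  1  2  3  4  5  6  7  8  9 10 11 12 13 14 15 16 17 18 19 20 21 22 23 24 25
     L  W  W  L  W  W  W  W  L  W  W  L  W  W  W  W  L  W  W  L  W  W  W  W  L  W
Position 25 is W, so the first player wins.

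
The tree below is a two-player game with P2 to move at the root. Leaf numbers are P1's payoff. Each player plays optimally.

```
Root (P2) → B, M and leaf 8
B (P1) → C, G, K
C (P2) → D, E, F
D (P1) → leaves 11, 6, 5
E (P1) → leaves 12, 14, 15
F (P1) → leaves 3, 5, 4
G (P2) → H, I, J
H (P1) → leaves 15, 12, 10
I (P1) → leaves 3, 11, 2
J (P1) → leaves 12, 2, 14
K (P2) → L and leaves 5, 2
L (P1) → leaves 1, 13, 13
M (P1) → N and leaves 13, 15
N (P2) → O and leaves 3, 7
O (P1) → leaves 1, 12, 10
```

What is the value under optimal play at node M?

O: max(1, 12, 10) = 12
N: min(12, 3, 7) = 3
M: max(3, 13, 15) = 15

15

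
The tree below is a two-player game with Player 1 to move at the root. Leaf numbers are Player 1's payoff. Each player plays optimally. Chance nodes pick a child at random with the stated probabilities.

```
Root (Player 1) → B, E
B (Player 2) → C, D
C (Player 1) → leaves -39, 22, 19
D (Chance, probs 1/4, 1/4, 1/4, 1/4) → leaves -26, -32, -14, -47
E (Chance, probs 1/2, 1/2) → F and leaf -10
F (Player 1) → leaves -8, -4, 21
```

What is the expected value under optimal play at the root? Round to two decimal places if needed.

C (Player 1): max(-39, 22, 19) = 22
D (Chance): 1/4·-26 + 1/4·-32 + 1/4·-14 + 1/4·-47 = -29.75
B (Player 2): min(22, -29.75) = -29.75
F (Player 1): max(-8, -4, 21) = 21
E (Chance): 1/2·21 + 1/2·-10 = 5.5
Root (Player 1): max(-29.75, 5.5) = 5.5

5.5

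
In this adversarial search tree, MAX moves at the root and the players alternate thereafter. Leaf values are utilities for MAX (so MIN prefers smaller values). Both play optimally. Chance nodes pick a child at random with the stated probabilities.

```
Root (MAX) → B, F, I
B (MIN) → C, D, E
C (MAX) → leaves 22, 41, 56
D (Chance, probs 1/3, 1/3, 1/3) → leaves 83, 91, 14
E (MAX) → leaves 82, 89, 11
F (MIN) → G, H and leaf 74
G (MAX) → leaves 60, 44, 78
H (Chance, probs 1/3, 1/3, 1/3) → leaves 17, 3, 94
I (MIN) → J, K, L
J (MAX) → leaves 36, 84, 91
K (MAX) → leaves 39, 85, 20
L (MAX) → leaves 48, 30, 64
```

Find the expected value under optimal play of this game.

64

C (MAX): max(22, 41, 56) = 56
D (Chance): 1/3·83 + 1/3·91 + 1/3·14 = 62.67
E (MAX): max(82, 89, 11) = 89
B (MIN): min(56, 62.67, 89) = 56
G (MAX): max(60, 44, 78) = 78
H (Chance): 1/3·17 + 1/3·3 + 1/3·94 = 38
F (MIN): min(78, 38, 74) = 38
J (MAX): max(36, 84, 91) = 91
K (MAX): max(39, 85, 20) = 85
L (MAX): max(48, 30, 64) = 64
I (MIN): min(91, 85, 64) = 64
Root (MAX): max(56, 38, 64) = 64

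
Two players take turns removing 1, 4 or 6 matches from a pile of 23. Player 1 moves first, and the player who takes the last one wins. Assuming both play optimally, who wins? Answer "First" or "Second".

First

W/L table (W = player to move can force a win):
i:   0  1  2  3  4  5  6  7  8  9 10 11 12 13 14 15 16 17 18 19 20 21 22 23
     L  W  L  W  W  L  W  L  W  W  L  W  L  W  W  L  W  L  W  W  L  W  L  W
Position 23 is W, so the first player wins.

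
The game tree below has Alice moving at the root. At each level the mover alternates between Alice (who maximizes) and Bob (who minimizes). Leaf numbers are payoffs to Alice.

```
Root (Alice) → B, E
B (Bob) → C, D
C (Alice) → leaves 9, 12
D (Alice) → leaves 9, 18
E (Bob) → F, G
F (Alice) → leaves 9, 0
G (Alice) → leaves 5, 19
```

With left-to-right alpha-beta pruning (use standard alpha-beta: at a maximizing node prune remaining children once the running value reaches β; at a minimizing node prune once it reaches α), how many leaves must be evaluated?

C [α=-∞,β=+∞]: v=12
D [α=-∞,β=12]: v=18
B [α=-∞,β=+∞]: v=12
F [α=12,β=+∞]: v=9
E [α=12,β=+∞]: v=9 after child 1 ≤ α → α-cutoff, skip 1
Root [α=-∞,β=+∞]: v=12
Leaves evaluated: 6 of 8.

6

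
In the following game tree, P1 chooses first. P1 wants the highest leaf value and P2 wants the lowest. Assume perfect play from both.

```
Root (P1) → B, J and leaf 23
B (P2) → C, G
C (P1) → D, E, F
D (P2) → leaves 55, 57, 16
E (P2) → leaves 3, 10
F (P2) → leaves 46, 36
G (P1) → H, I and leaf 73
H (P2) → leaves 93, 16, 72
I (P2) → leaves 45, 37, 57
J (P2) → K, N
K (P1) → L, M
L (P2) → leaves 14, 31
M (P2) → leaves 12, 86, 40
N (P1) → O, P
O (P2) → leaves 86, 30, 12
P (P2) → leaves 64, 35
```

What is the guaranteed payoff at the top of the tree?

D (P2): min(55, 57, 16) = 16
E (P2): min(3, 10) = 3
F (P2): min(46, 36) = 36
C (P1): max(16, 3, 36) = 36
H (P2): min(93, 16, 72) = 16
I (P2): min(45, 37, 57) = 37
G (P1): max(16, 37, 73) = 73
B (P2): min(36, 73) = 36
L (P2): min(14, 31) = 14
M (P2): min(12, 86, 40) = 12
K (P1): max(14, 12) = 14
O (P2): min(86, 30, 12) = 12
P (P2): min(64, 35) = 35
N (P1): max(12, 35) = 35
J (P2): min(14, 35) = 14
Root (P1): max(36, 14, 23) = 36

36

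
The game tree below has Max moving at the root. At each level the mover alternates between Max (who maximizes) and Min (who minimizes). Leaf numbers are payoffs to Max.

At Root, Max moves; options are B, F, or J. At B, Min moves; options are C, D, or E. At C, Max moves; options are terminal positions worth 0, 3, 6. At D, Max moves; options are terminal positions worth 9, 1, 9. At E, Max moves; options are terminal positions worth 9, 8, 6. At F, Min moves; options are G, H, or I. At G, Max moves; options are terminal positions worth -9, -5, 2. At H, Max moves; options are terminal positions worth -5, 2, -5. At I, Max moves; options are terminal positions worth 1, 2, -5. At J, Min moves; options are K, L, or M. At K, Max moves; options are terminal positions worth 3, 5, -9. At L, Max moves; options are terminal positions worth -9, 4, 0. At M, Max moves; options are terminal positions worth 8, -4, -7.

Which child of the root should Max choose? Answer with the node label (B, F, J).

B

C (Max): max(0, 3, 6) = 6
D (Max): max(9, 1, 9) = 9
E (Max): max(9, 8, 6) = 9
B (Min): min(6, 9, 9) = 6
G (Max): max(-9, -5, 2) = 2
H (Max): max(-5, 2, -5) = 2
I (Max): max(1, 2, -5) = 2
F (Min): min(2, 2, 2) = 2
K (Max): max(3, 5, -9) = 5
L (Max): max(-9, 4, 0) = 4
M (Max): max(8, -4, -7) = 8
J (Min): min(5, 4, 8) = 4
Root (Max): max(6, 2, 4) = 6
Max picks the child with the highest value: B (value 6).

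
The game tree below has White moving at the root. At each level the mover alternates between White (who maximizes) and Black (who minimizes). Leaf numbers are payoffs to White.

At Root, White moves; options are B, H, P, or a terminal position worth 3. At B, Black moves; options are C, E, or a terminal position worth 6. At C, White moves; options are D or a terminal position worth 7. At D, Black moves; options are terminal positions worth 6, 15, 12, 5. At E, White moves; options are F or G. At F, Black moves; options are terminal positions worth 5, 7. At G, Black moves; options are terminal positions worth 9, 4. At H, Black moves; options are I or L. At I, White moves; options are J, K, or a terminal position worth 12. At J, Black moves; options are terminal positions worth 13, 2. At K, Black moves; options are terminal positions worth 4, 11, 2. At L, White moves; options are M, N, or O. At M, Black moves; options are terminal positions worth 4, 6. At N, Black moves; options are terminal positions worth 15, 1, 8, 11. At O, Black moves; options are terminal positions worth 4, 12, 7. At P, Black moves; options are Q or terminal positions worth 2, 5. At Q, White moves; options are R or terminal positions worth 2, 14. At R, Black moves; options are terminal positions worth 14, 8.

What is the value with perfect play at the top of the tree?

D (Black): min(6, 15, 12, 5) = 5
C (White): max(5, 7) = 7
F (Black): min(5, 7) = 5
G (Black): min(9, 4) = 4
E (White): max(5, 4) = 5
B (Black): min(7, 5, 6) = 5
J (Black): min(13, 2) = 2
K (Black): min(4, 11, 2) = 2
I (White): max(2, 2, 12) = 12
M (Black): min(4, 6) = 4
N (Black): min(15, 1, 8, 11) = 1
O (Black): min(4, 12, 7) = 4
L (White): max(4, 1, 4) = 4
H (Black): min(12, 4) = 4
R (Black): min(14, 8) = 8
Q (White): max(8, 2, 14) = 14
P (Black): min(14, 2, 5) = 2
Root (White): max(5, 4, 2, 3) = 5

5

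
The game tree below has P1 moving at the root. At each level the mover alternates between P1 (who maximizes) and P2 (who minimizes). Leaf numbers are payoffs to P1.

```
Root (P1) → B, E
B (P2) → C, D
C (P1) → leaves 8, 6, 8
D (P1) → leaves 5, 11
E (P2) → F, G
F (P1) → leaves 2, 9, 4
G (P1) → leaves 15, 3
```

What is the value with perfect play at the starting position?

C (P1): max(8, 6, 8) = 8
D (P1): max(5, 11) = 11
B (P2): min(8, 11) = 8
F (P1): max(2, 9, 4) = 9
G (P1): max(15, 3) = 15
E (P2): min(9, 15) = 9
Root (P1): max(8, 9) = 9

9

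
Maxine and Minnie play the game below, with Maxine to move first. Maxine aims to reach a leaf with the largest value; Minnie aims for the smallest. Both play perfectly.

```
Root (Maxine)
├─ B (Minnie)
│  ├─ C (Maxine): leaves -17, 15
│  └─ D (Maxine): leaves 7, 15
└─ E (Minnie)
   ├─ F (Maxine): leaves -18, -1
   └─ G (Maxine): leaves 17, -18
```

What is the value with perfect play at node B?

C: max(-17, 15) = 15
D: max(7, 15) = 15
B: min(15, 15) = 15

15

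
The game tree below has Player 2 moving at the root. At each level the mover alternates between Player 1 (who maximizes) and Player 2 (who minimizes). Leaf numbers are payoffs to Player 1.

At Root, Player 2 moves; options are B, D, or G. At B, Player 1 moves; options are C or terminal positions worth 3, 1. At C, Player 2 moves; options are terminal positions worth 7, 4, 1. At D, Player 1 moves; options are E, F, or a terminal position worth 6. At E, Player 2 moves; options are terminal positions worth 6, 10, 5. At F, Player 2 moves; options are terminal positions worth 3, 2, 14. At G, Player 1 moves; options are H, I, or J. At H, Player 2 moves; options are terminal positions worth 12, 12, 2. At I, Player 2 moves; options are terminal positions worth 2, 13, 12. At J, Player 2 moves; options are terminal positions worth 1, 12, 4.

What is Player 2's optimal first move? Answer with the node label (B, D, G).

G

C (Player 2): min(7, 4, 1) = 1
B (Player 1): max(1, 3, 1) = 3
E (Player 2): min(6, 10, 5) = 5
F (Player 2): min(3, 2, 14) = 2
D (Player 1): max(5, 2, 6) = 6
H (Player 2): min(12, 12, 2) = 2
I (Player 2): min(2, 13, 12) = 2
J (Player 2): min(1, 12, 4) = 1
G (Player 1): max(2, 2, 1) = 2
Root (Player 2): min(3, 6, 2) = 2
Player 2 picks the child with the lowest value: G (value 2).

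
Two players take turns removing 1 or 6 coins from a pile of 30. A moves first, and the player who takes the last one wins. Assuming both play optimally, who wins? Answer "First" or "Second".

W/L table (W = player to move can force a win):
i:   0  1  2  3  4  5  6  7  8  9 10 11 12 13 14 15 16 17 18 19 20 21 22 23 24 25 26 27 28 29 30
     L  W  L  W  L  W  W  L  W  L  W  L  W  W  L  W  L  W  L  W  W  L  W  L  W  L  W  W  L  W  L
Position 30 is L, so the second player wins.

Second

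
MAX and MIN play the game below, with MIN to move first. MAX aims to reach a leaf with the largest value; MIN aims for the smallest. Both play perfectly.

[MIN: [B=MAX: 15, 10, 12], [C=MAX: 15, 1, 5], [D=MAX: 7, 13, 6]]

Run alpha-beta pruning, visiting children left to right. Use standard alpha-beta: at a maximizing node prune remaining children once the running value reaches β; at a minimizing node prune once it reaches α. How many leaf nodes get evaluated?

7

B [α=-∞,β=+∞]: v=15
C [α=-∞,β=15]: v=15 after child 1 ≥ β → β-cutoff, skip 2
D [α=-∞,β=15]: v=13
Root [α=-∞,β=+∞]: v=13
Leaves evaluated: 7 of 9.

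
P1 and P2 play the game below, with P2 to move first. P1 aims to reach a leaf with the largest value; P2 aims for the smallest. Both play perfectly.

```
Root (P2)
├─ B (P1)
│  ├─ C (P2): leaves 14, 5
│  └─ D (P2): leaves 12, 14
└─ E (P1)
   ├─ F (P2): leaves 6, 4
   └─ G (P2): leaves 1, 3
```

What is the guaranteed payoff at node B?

12

C: min(14, 5) = 5
D: min(12, 14) = 12
B: max(5, 12) = 12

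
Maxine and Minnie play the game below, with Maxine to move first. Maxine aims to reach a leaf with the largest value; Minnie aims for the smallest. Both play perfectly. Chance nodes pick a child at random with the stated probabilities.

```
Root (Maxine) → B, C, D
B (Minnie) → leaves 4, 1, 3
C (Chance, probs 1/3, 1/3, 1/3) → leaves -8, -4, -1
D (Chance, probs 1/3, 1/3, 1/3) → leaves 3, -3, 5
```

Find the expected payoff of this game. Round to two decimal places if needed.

1.67

B (Minnie): min(4, 1, 3) = 1
C (Chance): 1/3·-8 + 1/3·-4 + 1/3·-1 = -4.33
D (Chance): 1/3·3 + 1/3·-3 + 1/3·5 = 1.67
Root (Maxine): max(1, -4.33, 1.67) = 1.67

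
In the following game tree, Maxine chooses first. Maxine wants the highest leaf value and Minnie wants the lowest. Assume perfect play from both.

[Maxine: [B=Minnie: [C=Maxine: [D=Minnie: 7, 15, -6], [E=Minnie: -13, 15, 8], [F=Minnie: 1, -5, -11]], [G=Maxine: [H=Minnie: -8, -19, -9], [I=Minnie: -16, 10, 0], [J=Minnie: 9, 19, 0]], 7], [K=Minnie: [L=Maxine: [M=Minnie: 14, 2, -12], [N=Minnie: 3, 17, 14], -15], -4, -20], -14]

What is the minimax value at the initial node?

D (Minnie): min(7, 15, -6) = -6
E (Minnie): min(-13, 15, 8) = -13
F (Minnie): min(1, -5, -11) = -11
C (Maxine): max(-6, -13, -11) = -6
H (Minnie): min(-8, -19, -9) = -19
I (Minnie): min(-16, 10, 0) = -16
J (Minnie): min(9, 19, 0) = 0
G (Maxine): max(-19, -16, 0) = 0
B (Minnie): min(-6, 0, 7) = -6
M (Minnie): min(14, 2, -12) = -12
N (Minnie): min(3, 17, 14) = 3
L (Maxine): max(-12, 3, -15) = 3
K (Minnie): min(3, -4, -20) = -20
Root (Maxine): max(-6, -20, -14) = -6

-6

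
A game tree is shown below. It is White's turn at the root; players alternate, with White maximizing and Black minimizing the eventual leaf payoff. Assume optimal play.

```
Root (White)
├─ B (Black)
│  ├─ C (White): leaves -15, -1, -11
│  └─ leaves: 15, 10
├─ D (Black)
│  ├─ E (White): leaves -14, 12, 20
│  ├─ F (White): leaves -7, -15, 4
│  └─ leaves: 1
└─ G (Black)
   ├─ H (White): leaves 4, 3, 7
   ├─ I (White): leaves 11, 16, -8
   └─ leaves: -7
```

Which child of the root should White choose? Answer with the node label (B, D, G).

C (White): max(-15, -1, -11) = -1
B (Black): min(-1, 15, 10) = -1
E (White): max(-14, 12, 20) = 20
F (White): max(-7, -15, 4) = 4
D (Black): min(20, 4, 1) = 1
H (White): max(4, 3, 7) = 7
I (White): max(11, 16, -8) = 16
G (Black): min(7, 16, -7) = -7
Root (White): max(-1, 1, -7) = 1
White picks the child with the highest value: D (value 1).

D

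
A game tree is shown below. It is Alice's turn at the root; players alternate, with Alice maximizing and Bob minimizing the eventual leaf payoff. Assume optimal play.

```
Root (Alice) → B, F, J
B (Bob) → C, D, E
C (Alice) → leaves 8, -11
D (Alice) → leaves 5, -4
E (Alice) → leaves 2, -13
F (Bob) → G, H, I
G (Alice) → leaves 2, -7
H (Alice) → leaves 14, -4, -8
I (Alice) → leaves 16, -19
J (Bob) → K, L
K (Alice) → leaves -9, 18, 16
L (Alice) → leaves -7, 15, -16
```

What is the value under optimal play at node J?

K: max(-9, 18, 16) = 18
L: max(-7, 15, -16) = 15
J: min(18, 15) = 15

15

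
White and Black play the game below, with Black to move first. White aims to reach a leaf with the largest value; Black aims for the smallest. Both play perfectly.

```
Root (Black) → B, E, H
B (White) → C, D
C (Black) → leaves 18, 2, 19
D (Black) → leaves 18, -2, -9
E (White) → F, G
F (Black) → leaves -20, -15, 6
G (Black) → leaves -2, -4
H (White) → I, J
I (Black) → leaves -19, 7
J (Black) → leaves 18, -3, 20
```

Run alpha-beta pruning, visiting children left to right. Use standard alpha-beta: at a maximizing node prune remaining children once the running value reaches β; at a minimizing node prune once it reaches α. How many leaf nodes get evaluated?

C [α=-∞,β=+∞]: v=2
D [α=2,β=+∞]: v=-2 after child 2 ≤ α → α-cutoff, skip 1
B [α=-∞,β=+∞]: v=2
F [α=-∞,β=2]: v=-20
G [α=-20,β=2]: v=-4
E [α=-∞,β=2]: v=-4
I [α=-∞,β=-4]: v=-19
J [α=-19,β=-4]: v=-3
H [α=-∞,β=-4]: v=-3
Root [α=-∞,β=+∞]: v=-4
Leaves evaluated: 15 of 16.

15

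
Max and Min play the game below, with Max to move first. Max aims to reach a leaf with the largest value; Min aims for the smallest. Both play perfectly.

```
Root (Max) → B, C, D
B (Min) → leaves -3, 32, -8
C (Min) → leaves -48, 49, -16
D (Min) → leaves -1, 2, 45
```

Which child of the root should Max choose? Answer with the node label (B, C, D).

D

B (Min): min(-3, 32, -8) = -8
C (Min): min(-48, 49, -16) = -48
D (Min): min(-1, 2, 45) = -1
Root (Max): max(-8, -48, -1) = -1
Max picks the child with the highest value: D (value -1).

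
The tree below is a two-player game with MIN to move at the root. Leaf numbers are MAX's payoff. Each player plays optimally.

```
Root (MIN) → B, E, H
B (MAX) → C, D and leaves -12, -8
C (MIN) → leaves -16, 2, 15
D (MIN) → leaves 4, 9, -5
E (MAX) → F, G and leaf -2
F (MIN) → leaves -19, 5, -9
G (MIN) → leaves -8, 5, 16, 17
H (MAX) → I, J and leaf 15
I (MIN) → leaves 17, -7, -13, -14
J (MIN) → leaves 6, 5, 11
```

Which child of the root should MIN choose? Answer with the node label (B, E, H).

C (MIN): min(-16, 2, 15) = -16
D (MIN): min(4, 9, -5) = -5
B (MAX): max(-16, -5, -12, -8) = -5
F (MIN): min(-19, 5, -9) = -19
G (MIN): min(-8, 5, 16, 17) = -8
E (MAX): max(-19, -8, -2) = -2
I (MIN): min(17, -7, -13, -14) = -14
J (MIN): min(6, 5, 11) = 5
H (MAX): max(-14, 5, 15) = 15
Root (MIN): min(-5, -2, 15) = -5
MIN picks the child with the lowest value: B (value -5).

B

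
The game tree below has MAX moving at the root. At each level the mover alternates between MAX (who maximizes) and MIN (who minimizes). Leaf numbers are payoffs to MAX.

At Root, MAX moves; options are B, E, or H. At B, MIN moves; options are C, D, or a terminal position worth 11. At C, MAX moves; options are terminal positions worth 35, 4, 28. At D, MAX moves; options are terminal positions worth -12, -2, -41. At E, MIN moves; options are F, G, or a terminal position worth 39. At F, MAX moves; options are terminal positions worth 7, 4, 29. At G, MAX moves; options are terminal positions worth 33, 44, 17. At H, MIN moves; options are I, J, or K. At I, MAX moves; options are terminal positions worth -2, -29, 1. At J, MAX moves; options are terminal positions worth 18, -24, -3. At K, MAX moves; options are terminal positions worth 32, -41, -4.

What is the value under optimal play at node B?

-2

C: max(35, 4, 28) = 35
D: max(-12, -2, -41) = -2
B: min(35, -2, 11) = -2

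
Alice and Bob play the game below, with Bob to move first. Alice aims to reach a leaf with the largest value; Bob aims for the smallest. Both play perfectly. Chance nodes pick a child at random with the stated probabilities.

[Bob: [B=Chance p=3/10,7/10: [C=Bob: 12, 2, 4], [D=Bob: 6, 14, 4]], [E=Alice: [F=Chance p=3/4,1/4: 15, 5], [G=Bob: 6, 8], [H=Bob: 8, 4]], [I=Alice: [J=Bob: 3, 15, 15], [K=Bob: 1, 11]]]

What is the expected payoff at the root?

3

C (Bob): min(12, 2, 4) = 2
D (Bob): min(6, 14, 4) = 4
B (Chance): 3/10·2 + 7/10·4 = 3.4
F (Chance): 3/4·15 + 1/4·5 = 12.5
G (Bob): min(6, 8) = 6
H (Bob): min(8, 4) = 4
E (Alice): max(12.5, 6, 4) = 12.5
J (Bob): min(3, 15, 15) = 3
K (Bob): min(1, 11) = 1
I (Alice): max(3, 1) = 3
Root (Bob): min(3.4, 12.5, 3) = 3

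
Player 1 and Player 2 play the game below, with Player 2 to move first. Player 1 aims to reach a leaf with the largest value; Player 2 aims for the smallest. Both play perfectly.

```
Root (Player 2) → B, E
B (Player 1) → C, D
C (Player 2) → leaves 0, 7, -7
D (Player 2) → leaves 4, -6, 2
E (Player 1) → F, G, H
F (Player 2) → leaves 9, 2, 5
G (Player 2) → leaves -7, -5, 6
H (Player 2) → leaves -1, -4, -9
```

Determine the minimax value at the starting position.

-6

C (Player 2): min(0, 7, -7) = -7
D (Player 2): min(4, -6, 2) = -6
B (Player 1): max(-7, -6) = -6
F (Player 2): min(9, 2, 5) = 2
G (Player 2): min(-7, -5, 6) = -7
H (Player 2): min(-1, -4, -9) = -9
E (Player 1): max(2, -7, -9) = 2
Root (Player 2): min(-6, 2) = -6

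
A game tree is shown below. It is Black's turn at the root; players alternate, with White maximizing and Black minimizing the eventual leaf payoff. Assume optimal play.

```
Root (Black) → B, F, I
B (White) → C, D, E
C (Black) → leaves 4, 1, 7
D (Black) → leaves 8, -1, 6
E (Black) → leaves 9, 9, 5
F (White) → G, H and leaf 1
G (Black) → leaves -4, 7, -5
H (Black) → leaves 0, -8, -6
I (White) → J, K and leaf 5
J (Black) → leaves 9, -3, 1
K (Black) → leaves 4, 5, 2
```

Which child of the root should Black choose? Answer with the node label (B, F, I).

C (Black): min(4, 1, 7) = 1
D (Black): min(8, -1, 6) = -1
E (Black): min(9, 9, 5) = 5
B (White): max(1, -1, 5) = 5
G (Black): min(-4, 7, -5) = -5
H (Black): min(0, -8, -6) = -8
F (White): max(-5, -8, 1) = 1
J (Black): min(9, -3, 1) = -3
K (Black): min(4, 5, 2) = 2
I (White): max(-3, 2, 5) = 5
Root (Black): min(5, 1, 5) = 1
Black picks the child with the lowest value: F (value 1).

F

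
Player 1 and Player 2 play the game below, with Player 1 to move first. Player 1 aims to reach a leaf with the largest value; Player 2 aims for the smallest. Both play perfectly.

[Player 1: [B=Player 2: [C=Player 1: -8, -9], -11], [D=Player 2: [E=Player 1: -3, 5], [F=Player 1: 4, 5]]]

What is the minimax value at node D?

5

E: max(-3, 5) = 5
F: max(4, 5) = 5
D: min(5, 5) = 5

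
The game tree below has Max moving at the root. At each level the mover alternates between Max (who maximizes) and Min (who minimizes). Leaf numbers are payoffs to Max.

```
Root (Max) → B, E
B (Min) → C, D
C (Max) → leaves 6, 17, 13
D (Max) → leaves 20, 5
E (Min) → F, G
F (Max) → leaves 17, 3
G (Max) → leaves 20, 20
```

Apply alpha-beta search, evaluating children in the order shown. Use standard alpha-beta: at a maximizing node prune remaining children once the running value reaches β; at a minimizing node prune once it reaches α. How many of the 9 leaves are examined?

6

C [α=-∞,β=+∞]: v=17
D [α=-∞,β=17]: v=20 after child 1 ≥ β → β-cutoff, skip 1
B [α=-∞,β=+∞]: v=17
F [α=17,β=+∞]: v=17
E [α=17,β=+∞]: v=17 after child 1 ≤ α → α-cutoff, skip 1
Root [α=-∞,β=+∞]: v=17
Leaves evaluated: 6 of 9.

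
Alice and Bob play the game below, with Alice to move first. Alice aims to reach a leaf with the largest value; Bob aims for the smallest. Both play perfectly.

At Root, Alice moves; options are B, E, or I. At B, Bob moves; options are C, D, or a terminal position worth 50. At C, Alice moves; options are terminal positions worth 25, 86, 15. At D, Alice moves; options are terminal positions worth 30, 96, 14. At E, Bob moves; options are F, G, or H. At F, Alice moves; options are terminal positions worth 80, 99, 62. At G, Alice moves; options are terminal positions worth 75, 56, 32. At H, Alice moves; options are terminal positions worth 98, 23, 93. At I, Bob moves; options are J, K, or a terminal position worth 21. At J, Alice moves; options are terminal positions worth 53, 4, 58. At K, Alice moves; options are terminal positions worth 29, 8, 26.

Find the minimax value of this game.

75

C (Alice): max(25, 86, 15) = 86
D (Alice): max(30, 96, 14) = 96
B (Bob): min(86, 96, 50) = 50
F (Alice): max(80, 99, 62) = 99
G (Alice): max(75, 56, 32) = 75
H (Alice): max(98, 23, 93) = 98
E (Bob): min(99, 75, 98) = 75
J (Alice): max(53, 4, 58) = 58
K (Alice): max(29, 8, 26) = 29
I (Bob): min(58, 29, 21) = 21
Root (Alice): max(50, 75, 21) = 75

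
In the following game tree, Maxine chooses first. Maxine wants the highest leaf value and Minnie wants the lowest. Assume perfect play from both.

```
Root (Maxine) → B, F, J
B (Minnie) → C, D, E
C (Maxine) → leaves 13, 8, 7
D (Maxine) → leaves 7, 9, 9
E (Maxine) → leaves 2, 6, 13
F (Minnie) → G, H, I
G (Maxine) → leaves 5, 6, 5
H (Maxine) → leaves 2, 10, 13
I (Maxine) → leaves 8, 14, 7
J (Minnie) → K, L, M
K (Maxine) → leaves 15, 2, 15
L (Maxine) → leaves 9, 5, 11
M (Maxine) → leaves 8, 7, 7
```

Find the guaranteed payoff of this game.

C (Maxine): max(13, 8, 7) = 13
D (Maxine): max(7, 9, 9) = 9
E (Maxine): max(2, 6, 13) = 13
B (Minnie): min(13, 9, 13) = 9
G (Maxine): max(5, 6, 5) = 6
H (Maxine): max(2, 10, 13) = 13
I (Maxine): max(8, 14, 7) = 14
F (Minnie): min(6, 13, 14) = 6
K (Maxine): max(15, 2, 15) = 15
L (Maxine): max(9, 5, 11) = 11
M (Maxine): max(8, 7, 7) = 8
J (Minnie): min(15, 11, 8) = 8
Root (Maxine): max(9, 6, 8) = 9

9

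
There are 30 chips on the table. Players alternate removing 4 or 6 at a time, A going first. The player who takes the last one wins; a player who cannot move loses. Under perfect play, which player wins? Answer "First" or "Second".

Mark each pile size as W (mover wins) or L (mover loses):
i:   0  1  2  3  4  5  6  7  8  9 10 11 12 13 14 15 16 17 18 19 20 21 22 23 24 25 26 27 28 29 30
     L  L  L  L  W  W  W  W  W  W  L  L  L  L  W  W  W  W  W  W  L  L  L  L  W  W  W  W  W  W  L
Position 30 is L, so the second player wins.

Second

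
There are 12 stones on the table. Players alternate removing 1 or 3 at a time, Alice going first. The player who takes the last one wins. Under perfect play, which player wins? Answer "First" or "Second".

Positions where the player to move wins (W) vs loses (L):
i:   0  1  2  3  4  5  6  7  8  9 10 11 12
     L  W  L  W  L  W  L  W  L  W  L  W  L
Position 12 is L, so the second player wins.

Second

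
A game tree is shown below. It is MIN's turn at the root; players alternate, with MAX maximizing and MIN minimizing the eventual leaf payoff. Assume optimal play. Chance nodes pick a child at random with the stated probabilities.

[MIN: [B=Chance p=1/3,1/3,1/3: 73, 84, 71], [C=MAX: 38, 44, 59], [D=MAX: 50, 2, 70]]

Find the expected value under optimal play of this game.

59

B (Chance): 1/3·73 + 1/3·84 + 1/3·71 = 76
C (MAX): max(38, 44, 59) = 59
D (MAX): max(50, 2, 70) = 70
Root (MIN): min(76, 59, 70) = 59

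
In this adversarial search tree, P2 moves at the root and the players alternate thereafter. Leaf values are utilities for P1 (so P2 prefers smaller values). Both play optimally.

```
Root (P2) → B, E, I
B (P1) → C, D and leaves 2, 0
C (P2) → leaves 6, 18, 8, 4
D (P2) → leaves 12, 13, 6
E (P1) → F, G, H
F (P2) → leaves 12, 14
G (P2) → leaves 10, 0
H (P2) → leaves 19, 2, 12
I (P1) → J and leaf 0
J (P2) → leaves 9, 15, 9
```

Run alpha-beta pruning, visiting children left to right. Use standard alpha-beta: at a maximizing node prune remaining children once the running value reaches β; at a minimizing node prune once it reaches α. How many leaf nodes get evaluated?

C [α=-∞,β=+∞]: v=4
D [α=4,β=+∞]: v=6
B [α=-∞,β=+∞]: v=6
F [α=-∞,β=6]: v=12
E [α=-∞,β=6]: v=12 after child 1 ≥ β → β-cutoff, skip 2
J [α=-∞,β=6]: v=9
I [α=-∞,β=6]: v=9 after child 1 ≥ β → β-cutoff, skip 1
Root [α=-∞,β=+∞]: v=6
Leaves evaluated: 14 of 20.

14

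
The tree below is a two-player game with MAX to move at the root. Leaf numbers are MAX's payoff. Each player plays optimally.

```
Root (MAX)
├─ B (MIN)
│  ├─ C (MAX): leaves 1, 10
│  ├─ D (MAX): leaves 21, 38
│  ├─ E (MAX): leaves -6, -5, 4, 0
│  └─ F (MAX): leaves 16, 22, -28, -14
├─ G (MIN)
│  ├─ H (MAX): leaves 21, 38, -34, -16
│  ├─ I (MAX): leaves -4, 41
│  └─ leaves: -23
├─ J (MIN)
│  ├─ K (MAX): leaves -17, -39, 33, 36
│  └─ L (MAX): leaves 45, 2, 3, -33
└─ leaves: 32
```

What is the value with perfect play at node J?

K: max(-17, -39, 33, 36) = 36
L: max(45, 2, 3, -33) = 45
J: min(36, 45) = 36

36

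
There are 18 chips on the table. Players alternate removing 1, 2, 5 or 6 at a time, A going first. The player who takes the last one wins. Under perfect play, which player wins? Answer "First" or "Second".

First

Mark each pile size as W (mover wins) or L (mover loses):
i:   0  1  2  3  4  5  6  7  8  9 10 11 12 13 14 15 16 17 18
     L  W  W  L  W  W  W  L  W  W  L  W  W  W  L  W  W  L  W
Position 18 is W, so the first player wins.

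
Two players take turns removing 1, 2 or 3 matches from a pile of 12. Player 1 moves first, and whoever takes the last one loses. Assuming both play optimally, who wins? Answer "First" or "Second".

i:   0  1  2  3  4  5  6  7  8  9 10 11 12
     W  L  W  W  W  L  W  W  W  L  W  W  W
Position 12 is W, so the first player wins.

First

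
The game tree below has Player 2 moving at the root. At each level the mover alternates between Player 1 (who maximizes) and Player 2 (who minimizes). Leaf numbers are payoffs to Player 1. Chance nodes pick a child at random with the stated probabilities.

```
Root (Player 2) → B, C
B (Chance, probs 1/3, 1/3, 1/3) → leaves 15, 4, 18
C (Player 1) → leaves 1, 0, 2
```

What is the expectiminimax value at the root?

2

B (Chance): 1/3·15 + 1/3·4 + 1/3·18 = 12.33
C (Player 1): max(1, 0, 2) = 2
Root (Player 2): min(12.33, 2) = 2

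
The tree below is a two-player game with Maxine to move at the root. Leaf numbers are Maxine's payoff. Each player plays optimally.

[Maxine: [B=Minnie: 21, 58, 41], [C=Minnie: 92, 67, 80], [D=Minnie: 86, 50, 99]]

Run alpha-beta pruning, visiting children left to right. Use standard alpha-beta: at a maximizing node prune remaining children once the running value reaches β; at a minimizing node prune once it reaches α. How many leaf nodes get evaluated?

B [α=-∞,β=+∞]: v=21
C [α=21,β=+∞]: v=67
D [α=67,β=+∞]: v=50 after child 2 ≤ α → α-cutoff, skip 1
Root [α=-∞,β=+∞]: v=67
Leaves evaluated: 8 of 9.

8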